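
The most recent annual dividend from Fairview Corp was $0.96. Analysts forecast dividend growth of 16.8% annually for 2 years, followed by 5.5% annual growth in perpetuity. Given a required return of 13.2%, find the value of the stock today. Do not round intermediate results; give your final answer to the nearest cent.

D_1 = 1.12128
D_2 = 1.30966
Terminal value at year 2: TV = D_2×(1+g_2)/(r−g_2) = 1.38169/0.077 = 17.94397
P_0 = D_1/(1+r)^1 + D_2/(1+r)^2 + TV/(1+r)^2
    = 0.99053 + 1.02203 + 14.00315 = 16.01571

$16.02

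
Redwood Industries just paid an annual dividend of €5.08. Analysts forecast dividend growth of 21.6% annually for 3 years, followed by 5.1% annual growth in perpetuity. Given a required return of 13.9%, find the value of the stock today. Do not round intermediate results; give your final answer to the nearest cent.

€91.22

D_1 = 6.17728
D_2 = 7.51157
D_3 = 9.13407
Terminal value at year 3: TV = D_3×(1+g_2)/(r−g_2) = 9.59991/0.088 = 109.08988
P_0 = D_1/(1+r)^1 + D_2/(1+r)^2 + D_3/(1+r)^3 + TV/(1+r)^3
    = 5.42342 + 5.79006 + 6.18149 + 73.82667 = 91.22165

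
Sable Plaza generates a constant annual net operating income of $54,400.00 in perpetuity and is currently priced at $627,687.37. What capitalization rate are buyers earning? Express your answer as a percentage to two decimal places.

8.67%

P = C/r ⇒ r = C/P = $54,400.00/$627,687.37 = 0.086667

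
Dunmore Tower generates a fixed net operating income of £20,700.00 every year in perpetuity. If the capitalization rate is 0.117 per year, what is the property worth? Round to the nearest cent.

£176923.08

Level perpetuity: PV = C / r = £20,700.00 / 0.117 = £176,923.08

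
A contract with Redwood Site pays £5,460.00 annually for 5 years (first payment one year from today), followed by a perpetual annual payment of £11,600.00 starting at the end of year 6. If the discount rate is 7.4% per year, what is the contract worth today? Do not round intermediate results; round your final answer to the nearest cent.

£131848.89

PV of 5-year annuity: £5,460.00 × [1 − (1+0.074)^−5] / 0.074 = 22149.33845
Perpetuity value at year 5: £11,600.00 / 0.074 = 156756.75676
PV of perpetuity: 156756.75676 / (1+0.074)^5 = 109699.55420
Total PV = 22149.33845 + 109699.55420 = 131848.89264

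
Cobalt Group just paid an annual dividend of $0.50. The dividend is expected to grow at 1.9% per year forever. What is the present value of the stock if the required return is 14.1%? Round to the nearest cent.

$4.18

D₁ = D₀ × (1 + g) = $0.50 × 1.019 = $0.5095
Growing perpetuity: P = D₁ / (r − g) = $0.5095 / (0.141 − 0.019) = $4.18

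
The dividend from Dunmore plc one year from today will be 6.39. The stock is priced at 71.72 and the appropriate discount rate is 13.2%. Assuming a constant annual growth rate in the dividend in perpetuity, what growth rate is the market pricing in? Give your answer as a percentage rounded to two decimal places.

P = D₁/(r−g) ⇒ g = r − D₁/P = 0.132 − 6.39/71.72 = 0.042904

4.29%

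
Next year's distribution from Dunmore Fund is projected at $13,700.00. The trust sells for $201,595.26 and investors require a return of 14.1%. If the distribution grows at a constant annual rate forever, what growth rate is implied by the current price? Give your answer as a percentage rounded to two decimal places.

7.30%

P = D₁/(r−g) ⇒ g = r − D₁/P = 0.141 − $13,700.00/$201,595.26 = 0.073042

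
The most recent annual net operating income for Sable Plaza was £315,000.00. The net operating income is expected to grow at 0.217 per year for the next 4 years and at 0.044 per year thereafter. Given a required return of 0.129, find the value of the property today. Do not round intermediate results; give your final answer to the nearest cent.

D_1 = 383355.00000
D_2 = 466543.03500
D_3 = 567782.87360
D_4 = 690991.75717
Terminal value at year 4: TV = D_4×(1+g_2)/(r−g_2) = 721395.39448/0.085 = 8487004.64095
P_0 = D_1/(1+r)^1 + D_2/(1+r)^2 + D_3/(1+r)^3 + D_4/(1+r)^4 + TV/(1+r)^4
    = 339552.70151 + 366019.16540 + 394548.56004 + 425301.68075 + 5223705.34949 = 6749127.45719

£6749127.46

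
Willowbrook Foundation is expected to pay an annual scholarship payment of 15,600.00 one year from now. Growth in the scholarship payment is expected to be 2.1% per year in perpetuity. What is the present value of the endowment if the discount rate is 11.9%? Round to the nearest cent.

159183.67

Growing perpetuity: P = D₁ / (r − g) = 15,600.0000 / (0.119 − 0.021) = 159,183.67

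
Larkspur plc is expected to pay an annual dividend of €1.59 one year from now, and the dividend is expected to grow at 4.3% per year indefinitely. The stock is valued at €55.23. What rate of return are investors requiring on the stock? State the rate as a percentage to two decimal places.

7.18%

P = D₁/(r − g) ⇒ r = D₁/P + g = €1.5900/€55.23 + 0.043 = 0.028789 + 0.043 = 0.071789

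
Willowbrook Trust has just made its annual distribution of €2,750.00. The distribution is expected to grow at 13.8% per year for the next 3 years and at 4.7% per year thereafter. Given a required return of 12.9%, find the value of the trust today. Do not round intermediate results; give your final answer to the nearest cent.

D_1 = 3129.50000
D_2 = 3561.37100
D_3 = 4052.84020
Terminal value at year 3: TV = D_3×(1+g_2)/(r−g_2) = 4243.32369/0.082 = 51747.84985
P_0 = D_1/(1+r)^1 + D_2/(1+r)^2 + D_3/(1+r)^3 + TV/(1+r)^3
    = 2771.92205 + 2794.01886 + 2816.29182 + 35959.23828 = 44341.47102

€44341.47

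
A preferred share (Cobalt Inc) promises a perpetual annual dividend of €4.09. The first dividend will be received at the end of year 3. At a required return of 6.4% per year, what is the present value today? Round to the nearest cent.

Value at end of year 2: C / r = €4.09 / 0.064 = €63.9063
Discount to today: PV = €63.9063 / (1 + 0.064)^2 = €63.9063 / 1.132096 = €56.45

€56.45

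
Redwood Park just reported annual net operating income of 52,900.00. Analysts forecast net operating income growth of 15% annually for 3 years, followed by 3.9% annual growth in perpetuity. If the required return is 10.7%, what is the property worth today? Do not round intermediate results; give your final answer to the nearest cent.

D_1 = 60835.00000
D_2 = 69960.25000
D_3 = 80454.28750
Terminal value at year 3: TV = D_3×(1+g_2)/(r−g_2) = 83592.00471/0.068 = 1229294.18695
P_0 = D_1/(1+r)^1 + D_2/(1+r)^2 + D_3/(1+r)^3 + TV/(1+r)^3
    = 54954.83288 + 57089.48312 + 59307.05112 + 906176.85459 = 1077528.22171

1077528.22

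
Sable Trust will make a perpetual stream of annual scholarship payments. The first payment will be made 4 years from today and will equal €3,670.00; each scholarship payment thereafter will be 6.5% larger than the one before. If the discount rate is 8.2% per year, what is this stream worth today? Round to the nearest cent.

€170425.81

Value at end of year 3: C₁ / (r − g) = €3,670.00 / (0.082 − 0.065) = €215,882.3529
Discount to today: PV = €215,882.3529 / (1 + 0.082)^3 = €215,882.3529 / 1.266723 = €170,425.81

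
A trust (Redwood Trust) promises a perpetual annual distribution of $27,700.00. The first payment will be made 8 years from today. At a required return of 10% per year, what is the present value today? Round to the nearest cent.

$142144.80

Value at end of year 7: C / r = $27,700.00 / 0.1 = $277,000.0000
Discount to today: PV = $277,000.0000 / (1 + 0.1)^7 = $277,000.0000 / 1.948717 = $142,144.80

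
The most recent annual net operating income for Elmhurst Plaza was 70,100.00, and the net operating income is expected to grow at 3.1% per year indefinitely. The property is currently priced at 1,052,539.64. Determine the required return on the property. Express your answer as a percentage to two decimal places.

9.97%

D₁ = 70,100.00 × 1.031 = 72,273.1000
P = D₁/(r − g) ⇒ r = D₁/P + g = 72,273.1000/1,052,539.64 + 0.031 = 0.068665 + 0.031 = 0.099665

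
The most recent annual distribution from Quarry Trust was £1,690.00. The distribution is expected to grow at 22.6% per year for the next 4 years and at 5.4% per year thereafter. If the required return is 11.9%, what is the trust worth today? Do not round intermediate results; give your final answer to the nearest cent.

D_1 = 2071.94000
D_2 = 2540.19844
D_3 = 3114.28329
D_4 = 3818.11131
Terminal value at year 4: TV = D_4×(1+g_2)/(r−g_2) = 4024.28932/0.065 = 61912.14340
P_0 = D_1/(1+r)^1 + D_2/(1+r)^2 + D_3/(1+r)^3 + D_4/(1+r)^4 + TV/(1+r)^4
    = 1851.59964 + 2028.65162 + 2222.63350 + 2435.16414 + 39487.12308 = 48025.17198

£48025.17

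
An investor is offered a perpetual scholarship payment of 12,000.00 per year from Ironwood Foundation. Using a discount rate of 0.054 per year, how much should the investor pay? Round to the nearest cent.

222222.22

Level perpetuity: PV = C / r = 12,000.00 / 0.054 = 222,222.22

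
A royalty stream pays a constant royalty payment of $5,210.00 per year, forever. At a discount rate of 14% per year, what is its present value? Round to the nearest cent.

Level perpetuity: PV = C / r = $5,210.00 / 0.14 = $37,214.29

$37214.29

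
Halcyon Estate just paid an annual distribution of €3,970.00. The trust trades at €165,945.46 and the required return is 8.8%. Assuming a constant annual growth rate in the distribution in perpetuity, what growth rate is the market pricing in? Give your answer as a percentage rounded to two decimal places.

6.26%

P = D₀(1+g)/(r−g) ⇒ P(r−g) = D₀(1+g) ⇒ g(P+D₀) = P·r − D₀
g = (P·r − D₀)/(P + D₀) = (€165,945.46×0.088 − €3,970.00) / (€165,945.46 + €3,970.00) = 0.062579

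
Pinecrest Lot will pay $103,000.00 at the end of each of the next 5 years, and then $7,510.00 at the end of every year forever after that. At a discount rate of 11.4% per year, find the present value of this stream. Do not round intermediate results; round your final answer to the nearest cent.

$415275.82

PV of 5-year annuity: $103,000.00 × [1 − (1+0.114)^−5] / 0.114 = 376877.77311
Perpetuity value at year 5: $7,510.00 / 0.114 = 65877.19298
PV of perpetuity: 65877.19298 / (1+0.114)^5 = 38398.04661
Total PV = 376877.77311 + 38398.04661 = 415275.81973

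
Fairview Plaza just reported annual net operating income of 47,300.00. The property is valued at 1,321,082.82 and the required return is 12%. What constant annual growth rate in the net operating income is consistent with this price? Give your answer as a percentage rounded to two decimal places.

8.13%

P = D₀(1+g)/(r−g) ⇒ P(r−g) = D₀(1+g) ⇒ g(P+D₀) = P·r − D₀
g = (P·r − D₀)/(P + D₀) = (1,321,082.82×0.12 − 47,300.00) / (1,321,082.82 + 47,300.00) = 0.081286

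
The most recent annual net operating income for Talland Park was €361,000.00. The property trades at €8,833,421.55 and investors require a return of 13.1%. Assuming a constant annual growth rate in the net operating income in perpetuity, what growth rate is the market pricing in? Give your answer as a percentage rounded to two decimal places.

P = D₀(1+g)/(r−g) ⇒ P(r−g) = D₀(1+g) ⇒ g(P+D₀) = P·r − D₀
g = (P·r − D₀)/(P + D₀) = (€8,833,421.55×0.131 − €361,000.00) / (€8,833,421.55 + €361,000.00) = 0.086594

8.66%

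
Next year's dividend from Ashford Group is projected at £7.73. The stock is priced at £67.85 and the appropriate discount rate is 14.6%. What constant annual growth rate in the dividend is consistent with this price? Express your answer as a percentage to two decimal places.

3.21%

P = D₁/(r−g) ⇒ g = r − D₁/P = 0.146 − £7.73/£67.85 = 0.032072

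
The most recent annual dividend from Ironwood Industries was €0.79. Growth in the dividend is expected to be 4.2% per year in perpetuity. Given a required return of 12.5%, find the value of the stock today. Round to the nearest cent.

€9.92

D₁ = D₀ × (1 + g) = €0.79 × 1.042 = €0.8232
Growing perpetuity: P = D₁ / (r − g) = €0.8232 / (0.125 − 0.042) = €9.92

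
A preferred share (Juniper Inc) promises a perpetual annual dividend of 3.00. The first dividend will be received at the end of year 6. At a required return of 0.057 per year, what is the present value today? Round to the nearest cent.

Value at end of year 5: C / r = 3.00 / 0.057 = 52.6316
Discount to today: PV = 52.6316 / (1 + 0.057)^5 = 52.6316 / 1.319395 = 39.89

39.89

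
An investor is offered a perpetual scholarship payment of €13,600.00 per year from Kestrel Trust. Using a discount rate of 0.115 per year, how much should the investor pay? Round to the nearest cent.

€118260.87

Level perpetuity: PV = C / r = €13,600.00 / 0.115 = €118,260.87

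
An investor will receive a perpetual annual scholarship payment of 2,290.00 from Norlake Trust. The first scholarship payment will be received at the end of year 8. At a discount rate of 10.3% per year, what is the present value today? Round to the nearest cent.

Value at end of year 7: C / r = 2,290.00 / 0.103 = 22,233.0097
Discount to today: PV = 22,233.0097 / (1 + 0.103)^7 = 22,233.0097 / 1.986226 = 11,193.60

11193.60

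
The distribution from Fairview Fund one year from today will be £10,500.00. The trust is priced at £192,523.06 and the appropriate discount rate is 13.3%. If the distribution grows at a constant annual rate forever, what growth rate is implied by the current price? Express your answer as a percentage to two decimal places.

P = D₁/(r−g) ⇒ g = r − D₁/P = 0.133 − £10,500.00/£192,523.06 = 0.078461

7.85%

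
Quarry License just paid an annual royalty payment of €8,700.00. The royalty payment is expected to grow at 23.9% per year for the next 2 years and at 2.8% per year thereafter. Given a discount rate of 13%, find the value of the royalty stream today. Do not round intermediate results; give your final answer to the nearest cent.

€125412.47

D_1 = 10779.30000
D_2 = 13355.55270
Terminal value at year 2: TV = D_2×(1+g_2)/(r−g_2) = 13729.50818/0.102 = 134603.02133
P_0 = D_1/(1+r)^1 + D_2/(1+r)^2 + TV/(1+r)^2
    = 9539.20354 + 10459.35680 + 105413.90973 = 125412.47007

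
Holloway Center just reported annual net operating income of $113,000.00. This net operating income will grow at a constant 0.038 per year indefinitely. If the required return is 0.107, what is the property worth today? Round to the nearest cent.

$1699913.04

D₁ = D₀ × (1 + g) = $113,000.00 × 1.038 = $117,294.0000
Growing perpetuity: P = D₁ / (r − g) = $117,294.0000 / (0.107 − 0.038) = $1,699,913.04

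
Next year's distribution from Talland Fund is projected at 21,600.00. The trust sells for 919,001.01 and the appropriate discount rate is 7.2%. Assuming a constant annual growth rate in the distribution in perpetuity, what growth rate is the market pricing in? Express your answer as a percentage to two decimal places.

P = D₁/(r−g) ⇒ g = r − D₁/P = 0.072 − 21,600.00/919,001.01 = 0.048496

4.85%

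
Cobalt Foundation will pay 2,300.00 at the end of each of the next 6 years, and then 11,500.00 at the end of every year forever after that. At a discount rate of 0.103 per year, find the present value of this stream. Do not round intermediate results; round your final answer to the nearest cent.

PV of 6-year annuity: 2,300.00 × [1 − (1+0.103)^−6] / 0.103 = 9929.64449
Perpetuity value at year 6: 11,500.00 / 0.103 = 111650.48544
PV of perpetuity: 111650.48544 / (1+0.103)^6 = 62002.26301
Total PV = 9929.64449 + 62002.26301 = 71931.90749

71931.91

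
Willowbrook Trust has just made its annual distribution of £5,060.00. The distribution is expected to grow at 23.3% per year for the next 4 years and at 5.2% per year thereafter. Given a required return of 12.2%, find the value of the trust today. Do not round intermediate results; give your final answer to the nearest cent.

D_1 = 6238.98000
D_2 = 7692.66234
D_3 = 9485.05267
D_4 = 11695.06994
Terminal value at year 4: TV = D_4×(1+g_2)/(r−g_2) = 12303.21357/0.07 = 175760.19390
P_0 = D_1/(1+r)^1 + D_2/(1+r)^2 + D_3/(1+r)^3 + D_4/(1+r)^4 + TV/(1+r)^4
    = 5560.58824 + 6110.69991 + 6715.23439 + 7379.57576 + 110904.48140 = 136670.57968

£136670.58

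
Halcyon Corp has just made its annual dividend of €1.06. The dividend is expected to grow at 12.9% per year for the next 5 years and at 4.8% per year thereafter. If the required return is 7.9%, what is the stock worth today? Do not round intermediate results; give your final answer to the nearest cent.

€51.03

D_1 = 1.19674
D_2 = 1.35112
D_3 = 1.52541
D_4 = 1.72219
D_5 = 1.94436
Terminal value at year 5: TV = D_5×(1+g_2)/(r−g_2) = 2.03768/0.031 = 65.73175
P_0 = D_1/(1+r)^1 + D_2/(1+r)^2 + D_3/(1+r)^3 + D_4/(1+r)^4 + D_5/(1+r)^5 + TV/(1+r)^5
    = 1.10912 + 1.16052 + 1.21429 + 1.27056 + 1.32944 + 44.94361 = 51.02754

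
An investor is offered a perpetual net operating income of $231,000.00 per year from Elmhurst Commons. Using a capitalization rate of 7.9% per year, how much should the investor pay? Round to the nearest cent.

Level perpetuity: PV = C / r = $231,000.00 / 0.079 = $2,924,050.63

$2924050.63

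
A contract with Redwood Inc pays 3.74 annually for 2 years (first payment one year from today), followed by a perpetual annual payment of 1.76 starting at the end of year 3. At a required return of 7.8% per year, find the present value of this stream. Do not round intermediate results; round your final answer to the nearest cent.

26.10

PV of 2-year annuity: 3.74 × [1 − (1+0.078)^−2] / 0.078 = 6.68774
Perpetuity value at year 2: 1.76 / 0.078 = 22.56410
PV of perpetuity: 22.56410 / (1+0.078)^2 = 19.41693
Total PV = 6.68774 + 19.41693 = 26.10467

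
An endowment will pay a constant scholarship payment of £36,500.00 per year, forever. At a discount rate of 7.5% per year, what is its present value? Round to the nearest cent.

Level perpetuity: PV = C / r = £36,500.00 / 0.075 = £486,666.67

£486666.67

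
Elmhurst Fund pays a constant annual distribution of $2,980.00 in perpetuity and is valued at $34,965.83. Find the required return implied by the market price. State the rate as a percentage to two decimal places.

8.52%

P = C/r ⇒ r = C/P = $2,980.00/$34,965.83 = 0.085226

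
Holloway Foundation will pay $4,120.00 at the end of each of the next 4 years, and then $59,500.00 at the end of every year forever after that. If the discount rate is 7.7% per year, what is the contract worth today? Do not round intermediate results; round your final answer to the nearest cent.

$588070.13

PV of 4-year annuity: $4,120.00 × [1 − (1+0.077)^−4] / 0.077 = 13737.58444
Perpetuity value at year 4: $59,500.00 / 0.077 = 772727.27273
PV of perpetuity: 772727.27273 / (1+0.077)^4 = 574332.54599
Total PV = 13737.58444 + 574332.54599 = 588070.13043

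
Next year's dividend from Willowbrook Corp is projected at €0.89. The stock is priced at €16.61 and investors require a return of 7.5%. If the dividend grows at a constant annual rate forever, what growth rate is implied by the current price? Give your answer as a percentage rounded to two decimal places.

2.14%

P = D₁/(r−g) ⇒ g = r − D₁/P = 0.075 − €0.89/€16.61 = 0.021418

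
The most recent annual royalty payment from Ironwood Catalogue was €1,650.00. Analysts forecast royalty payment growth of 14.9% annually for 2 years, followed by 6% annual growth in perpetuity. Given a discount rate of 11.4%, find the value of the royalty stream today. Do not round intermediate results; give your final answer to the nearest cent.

D_1 = 1895.85000
D_2 = 2178.33165
Terminal value at year 2: TV = D_2×(1+g_2)/(r−g_2) = 2309.03155/0.054 = 42759.84350
P_0 = D_1/(1+r)^1 + D_2/(1+r)^2 + TV/(1+r)^2
    = 1701.84022 + 1755.30916 + 34456.06875 = 37913.21813

€37913.22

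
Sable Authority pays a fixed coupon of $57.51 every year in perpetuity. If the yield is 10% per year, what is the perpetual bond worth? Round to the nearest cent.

$575.10

Level perpetuity: PV = C / r = $57.51 / 0.1 = $575.10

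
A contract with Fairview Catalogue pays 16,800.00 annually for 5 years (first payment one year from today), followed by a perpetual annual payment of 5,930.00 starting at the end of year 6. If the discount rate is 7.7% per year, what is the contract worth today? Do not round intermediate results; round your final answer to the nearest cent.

PV of 5-year annuity: 16,800.00 × [1 − (1+0.077)^−5] / 0.077 = 67611.26704
Perpetuity value at year 5: 5,930.00 / 0.077 = 77012.98701
PV of perpetuity: 77012.98701 / (1+0.077)^5 = 53147.81954
Total PV = 67611.26704 + 53147.81954 = 120759.08658

120759.09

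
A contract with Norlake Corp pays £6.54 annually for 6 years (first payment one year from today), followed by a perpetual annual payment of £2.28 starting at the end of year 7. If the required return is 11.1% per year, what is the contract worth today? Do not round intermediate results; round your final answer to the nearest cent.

PV of 6-year annuity: £6.54 × [1 − (1+0.111)^−6] / 0.111 = 27.58820
Perpetuity value at year 6: £2.28 / 0.111 = 20.54054
PV of perpetuity: 20.54054 / (1+0.111)^6 = 10.92264
Total PV = 27.58820 + 10.92264 = 38.51083

£38.51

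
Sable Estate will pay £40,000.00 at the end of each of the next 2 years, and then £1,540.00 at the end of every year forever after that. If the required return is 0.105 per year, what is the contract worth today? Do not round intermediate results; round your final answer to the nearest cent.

PV of 2-year annuity: £40,000.00 × [1 − (1+0.105)^−2] / 0.105 = 68958.45703
Perpetuity value at year 2: £1,540.00 / 0.105 = 14666.66667
PV of perpetuity: 14666.66667 / (1+0.105)^2 = 12011.76607
Total PV = 68958.45703 + 12011.76607 = 80970.22310

£80970.22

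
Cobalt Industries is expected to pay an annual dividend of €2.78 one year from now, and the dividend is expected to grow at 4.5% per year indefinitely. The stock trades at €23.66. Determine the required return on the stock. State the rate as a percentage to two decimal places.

16.25%

P = D₁/(r − g) ⇒ r = D₁/P + g = €2.7800/€23.66 + 0.045 = 0.117498 + 0.045 = 0.162498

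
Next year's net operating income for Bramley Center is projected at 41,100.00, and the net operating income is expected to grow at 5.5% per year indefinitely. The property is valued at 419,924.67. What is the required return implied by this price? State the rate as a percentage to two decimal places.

15.29%

P = D₁/(r − g) ⇒ r = D₁/P + g = 41,100.0000/419,924.67 + 0.055 = 0.097875 + 0.055 = 0.152875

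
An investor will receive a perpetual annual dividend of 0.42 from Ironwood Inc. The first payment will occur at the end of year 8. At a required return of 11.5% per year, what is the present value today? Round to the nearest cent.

Value at end of year 7: C / r = 0.42 / 0.115 = 3.6522
Discount to today: PV = 3.6522 / (1 + 0.115)^7 = 3.6522 / 2.142516 = 1.70

1.70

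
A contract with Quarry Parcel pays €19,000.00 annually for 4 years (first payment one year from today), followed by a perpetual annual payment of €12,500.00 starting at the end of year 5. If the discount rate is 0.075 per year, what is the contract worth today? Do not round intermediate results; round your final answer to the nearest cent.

PV of 4-year annuity: €19,000.00 × [1 − (1+0.075)^−4] / 0.075 = 63637.19912
Perpetuity value at year 4: €12,500.00 / 0.075 = 166666.66667
PV of perpetuity: 166666.66667 / (1+0.075)^4 = 124800.08830
Total PV = 63637.19912 + 124800.08830 = 188437.28742

€188437.29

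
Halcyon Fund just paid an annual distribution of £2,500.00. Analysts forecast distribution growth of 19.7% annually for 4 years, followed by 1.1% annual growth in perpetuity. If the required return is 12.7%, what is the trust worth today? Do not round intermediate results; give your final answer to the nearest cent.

D_1 = 2992.50000
D_2 = 3582.02250
D_3 = 4287.68093
D_4 = 5132.35408
Terminal value at year 4: TV = D_4×(1+g_2)/(r−g_2) = 5188.80997/0.116 = 44731.12044
P_0 = D_1/(1+r)^1 + D_2/(1+r)^2 + D_3/(1+r)^3 + D_4/(1+r)^4 + TV/(1+r)^4
    = 2655.27950 + 2820.20370 + 2995.37163 + 3181.41955 + 27727.71698 = 39379.99136

£39379.99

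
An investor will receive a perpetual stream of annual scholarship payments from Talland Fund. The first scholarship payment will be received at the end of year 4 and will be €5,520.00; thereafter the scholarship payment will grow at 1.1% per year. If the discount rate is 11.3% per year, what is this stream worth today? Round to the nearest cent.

Value at end of year 3: C₁ / (r − g) = €5,520.00 / (0.113 − 0.011) = €54,117.6471
Discount to today: PV = €54,117.6471 / (1 + 0.113)^3 = €54,117.6471 / 1.378750 = €39,251.24

€39251.24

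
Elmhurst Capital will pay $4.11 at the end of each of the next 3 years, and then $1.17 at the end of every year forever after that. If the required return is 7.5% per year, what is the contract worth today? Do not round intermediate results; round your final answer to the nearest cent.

$23.25

PV of 3-year annuity: $4.11 × [1 − (1+0.075)^−3] / 0.075 = 10.68816
Perpetuity value at year 3: $1.17 / 0.075 = 15.60000
PV of perpetuity: 15.60000 / (1+0.075)^3 = 12.55738
Total PV = 10.68816 + 12.55738 = 23.24555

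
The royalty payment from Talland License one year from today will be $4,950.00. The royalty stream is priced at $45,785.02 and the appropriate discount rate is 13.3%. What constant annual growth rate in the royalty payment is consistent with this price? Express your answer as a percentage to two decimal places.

P = D₁/(r−g) ⇒ g = r − D₁/P = 0.133 − $4,950.00/$45,785.02 = 0.024886

2.49%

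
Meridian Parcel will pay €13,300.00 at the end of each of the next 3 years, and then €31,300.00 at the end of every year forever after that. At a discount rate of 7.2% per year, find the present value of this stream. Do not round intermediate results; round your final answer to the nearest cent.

PV of 3-year annuity: €13,300.00 × [1 − (1+0.072)^−3] / 0.072 = 34776.25552
Perpetuity value at year 3: €31,300.00 / 0.072 = 434722.22222
PV of perpetuity: 434722.22222 / (1+0.072)^3 = 352880.35774
Total PV = 34776.25552 + 352880.35774 = 387656.61325

€387656.61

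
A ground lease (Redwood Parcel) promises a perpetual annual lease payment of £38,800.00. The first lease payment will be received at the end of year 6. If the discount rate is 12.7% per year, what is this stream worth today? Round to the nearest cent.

Value at end of year 5: C / r = £38,800.00 / 0.127 = £305,511.8110
Discount to today: PV = £305,511.8110 / (1 + 0.127)^5 = £305,511.8110 / 1.818108 = £168,038.36

£168038.36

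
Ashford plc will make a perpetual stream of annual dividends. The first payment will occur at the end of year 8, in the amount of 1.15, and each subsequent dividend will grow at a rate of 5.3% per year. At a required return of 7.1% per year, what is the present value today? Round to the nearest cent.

Value at end of year 7: C₁ / (r − g) = 1.15 / (0.071 − 0.053) = 63.8889
Discount to today: PV = 63.8889 / (1 + 0.071)^7 = 63.8889 / 1.616316 = 39.53

39.53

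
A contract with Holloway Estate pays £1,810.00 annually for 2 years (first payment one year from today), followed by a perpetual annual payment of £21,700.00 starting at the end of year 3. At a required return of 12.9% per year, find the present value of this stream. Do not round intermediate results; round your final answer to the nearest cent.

PV of 2-year annuity: £1,810.00 × [1 − (1+0.129)^−2] / 0.129 = 3023.19634
Perpetuity value at year 2: £21,700.00 / 0.129 = 168217.05426
PV of perpetuity: 168217.05426 / (1+0.129)^2 = 131972.10372
Total PV = 3023.19634 + 131972.10372 = 134995.30006

£134995.30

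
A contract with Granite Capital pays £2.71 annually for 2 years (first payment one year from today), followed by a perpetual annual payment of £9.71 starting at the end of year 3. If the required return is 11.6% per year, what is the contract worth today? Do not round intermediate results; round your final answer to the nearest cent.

£71.81

PV of 2-year annuity: £2.71 × [1 − (1+0.116)^−2] / 0.116 = 4.60423
Perpetuity value at year 2: £9.71 / 0.116 = 83.70690
PV of perpetuity: 83.70690 / (1+0.116)^2 = 67.20984
Total PV = 4.60423 + 67.20984 = 71.81406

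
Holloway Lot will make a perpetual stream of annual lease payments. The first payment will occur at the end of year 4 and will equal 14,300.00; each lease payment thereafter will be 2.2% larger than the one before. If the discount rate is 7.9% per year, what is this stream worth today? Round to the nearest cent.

199708.64

Value at end of year 3: C₁ / (r − g) = 14,300.00 / (0.079 − 0.022) = 250,877.1930
Discount to today: PV = 250,877.1930 / (1 + 0.079)^3 = 250,877.1930 / 1.256216 = 199,708.64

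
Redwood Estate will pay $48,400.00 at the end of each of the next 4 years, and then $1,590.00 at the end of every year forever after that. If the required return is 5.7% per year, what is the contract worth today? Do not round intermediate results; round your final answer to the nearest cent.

$191216.82

PV of 4-year annuity: $48,400.00 × [1 − (1+0.057)^−4] / 0.057 = 168869.66449
Perpetuity value at year 4: $1,590.00 / 0.057 = 27894.73684
PV of perpetuity: 27894.73684 / (1+0.057)^4 = 22347.15902
Total PV = 168869.66449 + 22347.15902 = 191216.82351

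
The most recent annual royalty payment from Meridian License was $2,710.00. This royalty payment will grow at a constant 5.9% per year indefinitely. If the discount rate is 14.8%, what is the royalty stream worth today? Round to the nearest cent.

D₁ = D₀ × (1 + g) = $2,710.00 × 1.059 = $2,869.8900
Growing perpetuity: P = D₁ / (r − g) = $2,869.8900 / (0.148 − 0.059) = $32,245.96

$32245.96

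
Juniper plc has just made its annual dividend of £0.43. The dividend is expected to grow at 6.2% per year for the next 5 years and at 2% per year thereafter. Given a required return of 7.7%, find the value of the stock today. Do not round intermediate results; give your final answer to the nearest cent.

£9.24

D_1 = 0.45666
D_2 = 0.48497
D_3 = 0.51504
D_4 = 0.54697
D_5 = 0.58089
Terminal value at year 5: TV = D_5×(1+g_2)/(r−g_2) = 0.59250/0.057 = 10.39481
P_0 = D_1/(1+r)^1 + D_2/(1+r)^2 + D_3/(1+r)^3 + D_4/(1+r)^4 + D_5/(1+r)^5 + TV/(1+r)^5
    = 0.42401 + 0.41811 + 0.41228 + 0.40654 + 0.40088 + 7.17361 = 9.23543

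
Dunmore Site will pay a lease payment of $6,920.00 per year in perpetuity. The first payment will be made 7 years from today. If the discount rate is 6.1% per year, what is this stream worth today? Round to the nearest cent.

$79521.39

Value at end of year 6: C / r = $6,920.00 / 0.061 = $113,442.6230
Discount to today: PV = $113,442.6230 / (1 + 0.061)^6 = $113,442.6230 / 1.426567 = $79,521.39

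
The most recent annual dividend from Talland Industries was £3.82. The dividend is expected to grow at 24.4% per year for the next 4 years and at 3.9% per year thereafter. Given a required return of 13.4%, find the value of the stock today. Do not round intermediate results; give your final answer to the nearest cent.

D_1 = 4.75208
D_2 = 5.91159
D_3 = 7.35401
D_4 = 9.14839
Terminal value at year 4: TV = D_4×(1+g_2)/(r−g_2) = 9.50518/0.095 = 100.05455
P_0 = D_1/(1+r)^1 + D_2/(1+r)^2 + D_3/(1+r)^3 + D_4/(1+r)^4 + TV/(1+r)^4
    = 4.19055 + 4.59704 + 5.04296 + 5.53213 + 60.50407 = 79.86675

£79.87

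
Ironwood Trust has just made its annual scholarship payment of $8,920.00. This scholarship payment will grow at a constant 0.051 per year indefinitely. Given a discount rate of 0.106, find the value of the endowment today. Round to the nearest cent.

D₁ = D₀ × (1 + g) = $8,920.00 × 1.051 = $9,374.9200
Growing perpetuity: P = D₁ / (r − g) = $9,374.9200 / (0.106 − 0.051) = $170,453.09

$170453.09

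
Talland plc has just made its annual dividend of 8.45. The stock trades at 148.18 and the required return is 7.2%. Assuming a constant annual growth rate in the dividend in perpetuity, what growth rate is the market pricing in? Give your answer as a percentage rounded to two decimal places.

1.42%

P = D₀(1+g)/(r−g) ⇒ P(r−g) = D₀(1+g) ⇒ g(P+D₀) = P·r − D₀
g = (P·r − D₀)/(P + D₀) = (148.18×0.072 − 8.45) / (148.18 + 8.45) = 0.014167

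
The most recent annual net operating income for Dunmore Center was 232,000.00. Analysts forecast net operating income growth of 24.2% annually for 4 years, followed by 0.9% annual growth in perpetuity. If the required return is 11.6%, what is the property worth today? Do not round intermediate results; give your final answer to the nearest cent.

4577239.39

D_1 = 288144.00000
D_2 = 357874.84800
D_3 = 444480.56122
D_4 = 552044.85703
Terminal value at year 4: TV = D_4×(1+g_2)/(r−g_2) = 557013.26074/0.107 = 5205731.40882
P_0 = D_1/(1+r)^1 + D_2/(1+r)^2 + D_3/(1+r)^3 + D_4/(1+r)^4 + TV/(1+r)^4
    = 258193.54839 + 287344.43288 + 319786.54627 + 355891.47892 + 3356023.38529 = 4577239.39175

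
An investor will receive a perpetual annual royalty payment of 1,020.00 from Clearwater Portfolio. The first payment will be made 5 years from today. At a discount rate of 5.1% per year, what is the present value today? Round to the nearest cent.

16391.52

Value at end of year 4: C / r = 1,020.00 / 0.051 = 20,000.0000
Discount to today: PV = 20,000.0000 / (1 + 0.051)^4 = 20,000.0000 / 1.220143 = 16,391.52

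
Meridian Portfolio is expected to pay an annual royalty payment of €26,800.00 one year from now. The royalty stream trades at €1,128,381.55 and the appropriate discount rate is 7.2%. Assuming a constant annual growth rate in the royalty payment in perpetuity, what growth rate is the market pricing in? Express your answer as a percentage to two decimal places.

4.82%

P = D₁/(r−g) ⇒ g = r − D₁/P = 0.072 − €26,800.00/€1,128,381.55 = 0.048249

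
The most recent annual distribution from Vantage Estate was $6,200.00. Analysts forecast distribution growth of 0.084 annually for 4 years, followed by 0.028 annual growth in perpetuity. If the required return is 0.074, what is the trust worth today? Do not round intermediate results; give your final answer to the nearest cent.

D_1 = 6720.80000
D_2 = 7285.34720
D_3 = 7897.31636
D_4 = 8560.69094
Terminal value at year 4: TV = D_4×(1+g_2)/(r−g_2) = 8800.39029/0.046 = 191312.83230
P_0 = D_1/(1+r)^1 + D_2/(1+r)^2 + D_3/(1+r)^3 + D_4/(1+r)^4 + TV/(1+r)^4
    = 6257.72812 + 6315.99374 + 6374.80188 + 6434.15758 + 143789.43454 = 169172.11586

$169172.12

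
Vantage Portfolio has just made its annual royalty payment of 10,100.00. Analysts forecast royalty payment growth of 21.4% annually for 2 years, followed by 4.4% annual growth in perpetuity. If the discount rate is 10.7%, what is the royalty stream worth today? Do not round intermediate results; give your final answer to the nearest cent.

224513.67

D_1 = 12261.40000
D_2 = 14885.33960
Terminal value at year 2: TV = D_2×(1+g_2)/(r−g_2) = 15540.29454/0.063 = 246671.34194
P_0 = D_1/(1+r)^1 + D_2/(1+r)^2 + TV/(1+r)^2
    = 11076.24210 + 12146.84544 + 201290.58161 = 224513.66915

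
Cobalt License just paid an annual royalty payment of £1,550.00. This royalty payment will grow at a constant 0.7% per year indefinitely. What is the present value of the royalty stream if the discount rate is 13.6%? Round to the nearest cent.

£12099.61

D₁ = D₀ × (1 + g) = £1,550.00 × 1.007 = £1,560.8500
Growing perpetuity: P = D₁ / (r − g) = £1,560.8500 / (0.136 − 0.007) = £12,099.61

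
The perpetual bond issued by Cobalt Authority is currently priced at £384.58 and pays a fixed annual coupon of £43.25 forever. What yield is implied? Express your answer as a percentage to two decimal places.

11.25%

P = C/r ⇒ r = C/P = £43.25/£384.58 = 0.112460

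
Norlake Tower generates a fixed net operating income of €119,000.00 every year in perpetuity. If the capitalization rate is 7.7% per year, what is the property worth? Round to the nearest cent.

Level perpetuity: PV = C / r = €119,000.00 / 0.077 = €1,545,454.55

€1545454.55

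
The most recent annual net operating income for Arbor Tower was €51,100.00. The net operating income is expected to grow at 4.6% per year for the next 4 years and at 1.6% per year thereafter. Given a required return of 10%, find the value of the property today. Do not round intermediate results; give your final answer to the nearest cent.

€685864.98

D_1 = 53450.60000
D_2 = 55909.32760
D_3 = 58481.15667
D_4 = 61171.28988
Terminal value at year 4: TV = D_4×(1+g_2)/(r−g_2) = 62150.03051/0.084 = 739881.31565
P_0 = D_1/(1+r)^1 + D_2/(1+r)^2 + D_3/(1+r)^3 + D_4/(1+r)^4 + TV/(1+r)^4
    = 48591.45455 + 46206.05587 + 43937.75858 + 41780.81407 + 505348.89396 = 685864.97702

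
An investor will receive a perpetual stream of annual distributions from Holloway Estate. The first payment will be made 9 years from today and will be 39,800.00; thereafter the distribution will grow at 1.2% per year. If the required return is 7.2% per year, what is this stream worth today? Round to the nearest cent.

380341.35

Value at end of year 8: C₁ / (r − g) = 39,800.00 / (0.072 − 0.012) = 663,333.3333
Discount to today: PV = 663,333.3333 / (1 + 0.072)^8 = 663,333.3333 / 1.744047 = 380,341.35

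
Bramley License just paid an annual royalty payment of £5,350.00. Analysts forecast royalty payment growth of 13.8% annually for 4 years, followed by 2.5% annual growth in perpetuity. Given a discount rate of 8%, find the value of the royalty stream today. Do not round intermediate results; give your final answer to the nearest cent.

D_1 = 6088.30000
D_2 = 6928.48540
D_3 = 7884.61639
D_4 = 8972.69345
Terminal value at year 4: TV = D_4×(1+g_2)/(r−g_2) = 9197.01078/0.055 = 167218.37786
P_0 = D_1/(1+r)^1 + D_2/(1+r)^2 + D_3/(1+r)^3 + D_4/(1+r)^4 + TV/(1+r)^4
    = 5637.31481 + 5940.05950 + 6259.06269 + 6595.19754 + 122910.49967 = 147342.13422

£147342.13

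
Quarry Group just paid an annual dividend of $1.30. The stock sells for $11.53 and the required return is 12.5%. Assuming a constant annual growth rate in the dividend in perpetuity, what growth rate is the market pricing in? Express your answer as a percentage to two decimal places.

P = D₀(1+g)/(r−g) ⇒ P(r−g) = D₀(1+g) ⇒ g(P+D₀) = P·r − D₀
g = (P·r − D₀)/(P + D₀) = ($11.53×0.125 − $1.30) / ($11.53 + $1.30) = 0.011009

1.10%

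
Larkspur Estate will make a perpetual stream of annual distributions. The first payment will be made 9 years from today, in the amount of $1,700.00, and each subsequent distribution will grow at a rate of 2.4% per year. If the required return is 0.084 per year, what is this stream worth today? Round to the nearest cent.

$14861.53

Value at end of year 8: C₁ / (r − g) = $1,700.00 / (0.084 − 0.024) = $28,333.3333
Discount to today: PV = $28,333.3333 / (1 + 0.084)^8 = $28,333.3333 / 1.906489 = $14,861.53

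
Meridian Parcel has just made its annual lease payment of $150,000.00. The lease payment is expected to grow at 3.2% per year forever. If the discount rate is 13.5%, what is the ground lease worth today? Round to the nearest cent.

D₁ = D₀ × (1 + g) = $150,000.00 × 1.032 = $154,800.0000
Growing perpetuity: P = D₁ / (r − g) = $154,800.0000 / (0.135 − 0.032) = $1,502,912.62

$1502912.62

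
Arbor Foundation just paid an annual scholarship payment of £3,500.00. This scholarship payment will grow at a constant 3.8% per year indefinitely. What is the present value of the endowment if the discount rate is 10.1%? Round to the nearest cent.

D₁ = D₀ × (1 + g) = £3,500.00 × 1.038 = £3,633.0000
Growing perpetuity: P = D₁ / (r − g) = £3,633.0000 / (0.101 − 0.038) = £57,666.67

£57666.67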